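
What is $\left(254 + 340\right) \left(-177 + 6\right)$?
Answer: $-101574$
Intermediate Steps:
$\left(254 + 340\right) \left(-177 + 6\right) = 594 \left(-171\right) = -101574$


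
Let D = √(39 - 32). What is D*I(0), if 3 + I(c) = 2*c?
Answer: -3*√7 ≈ -7.9373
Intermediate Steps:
I(c) = -3 + 2*c
D = √7 ≈ 2.6458
D*I(0) = √7*(-3 + 2*0) = √7*(-3 + 0) = √7*(-3) = -3*√7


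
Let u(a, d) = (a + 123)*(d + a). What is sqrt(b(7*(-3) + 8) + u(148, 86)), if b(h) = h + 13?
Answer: 3*sqrt(7046) ≈ 251.82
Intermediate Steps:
u(a, d) = (123 + a)*(a + d)
b(h) = 13 + h
sqrt(b(7*(-3) + 8) + u(148, 86)) = sqrt((13 + (7*(-3) + 8)) + (148**2 + 123*148 + 123*86 + 148*86)) = sqrt((13 + (-21 + 8)) + (21904 + 18204 + 10578 + 12728)) = sqrt((13 - 13) + 63414) = sqrt(0 + 63414) = sqrt(63414) = 3*sqrt(7046)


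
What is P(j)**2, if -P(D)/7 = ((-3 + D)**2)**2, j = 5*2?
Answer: 282475249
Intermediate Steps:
j = 10
P(D) = -7*(-3 + D)**4
P(j)**2 = (-7*(-3 + 10)**4)**2 = (-7*7**4)**2 = (-7*2401)**2 = (-16807)**2 = 282475249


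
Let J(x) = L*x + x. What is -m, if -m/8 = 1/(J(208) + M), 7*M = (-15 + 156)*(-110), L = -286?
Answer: -28/215235 ≈ -0.00013009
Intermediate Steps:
M = -15510/7 (M = ((-15 + 156)*(-110))/7 = (141*(-110))/7 = (⅐)*(-15510) = -15510/7 ≈ -2215.7)
J(x) = -285*x (J(x) = -286*x + x = -285*x)
m = 28/215235 (m = -8/(-285*208 - 15510/7) = -8/(-59280 - 15510/7) = -8/(-430470/7) = -8*(-7/430470) = 28/215235 ≈ 0.00013009)
-m = -1*28/215235 = -28/215235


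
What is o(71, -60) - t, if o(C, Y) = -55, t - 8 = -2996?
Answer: 2933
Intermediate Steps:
t = -2988 (t = 8 - 2996 = -2988)
o(71, -60) - t = -55 - 1*(-2988) = -55 + 2988 = 2933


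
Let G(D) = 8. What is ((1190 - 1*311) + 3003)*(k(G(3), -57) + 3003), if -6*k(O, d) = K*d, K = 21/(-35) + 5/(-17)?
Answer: 988097106/85 ≈ 1.1625e+7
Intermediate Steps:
K = -76/85 (K = 21*(-1/35) + 5*(-1/17) = -⅗ - 5/17 = -76/85 ≈ -0.89412)
k(O, d) = 38*d/255 (k(O, d) = -(-38)*d/255 = 38*d/255)
((1190 - 1*311) + 3003)*(k(G(3), -57) + 3003) = ((1190 - 1*311) + 3003)*((38/255)*(-57) + 3003) = ((1190 - 311) + 3003)*(-722/85 + 3003) = (879 + 3003)*(254533/85) = 3882*(254533/85) = 988097106/85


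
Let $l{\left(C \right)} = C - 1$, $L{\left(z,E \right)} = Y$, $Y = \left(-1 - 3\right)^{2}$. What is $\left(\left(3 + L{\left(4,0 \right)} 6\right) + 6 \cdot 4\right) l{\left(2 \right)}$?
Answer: $123$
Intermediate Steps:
$Y = 16$ ($Y = \left(-4\right)^{2} = 16$)
$L{\left(z,E \right)} = 16$
$l{\left(C \right)} = -1 + C$
$\left(\left(3 + L{\left(4,0 \right)} 6\right) + 6 \cdot 4\right) l{\left(2 \right)} = \left(\left(3 + 16 \cdot 6\right) + 6 \cdot 4\right) \left(-1 + 2\right) = \left(\left(3 + 96\right) + 24\right) 1 = \left(99 + 24\right) 1 = 123 \cdot 1 = 123$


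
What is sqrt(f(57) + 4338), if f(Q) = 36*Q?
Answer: 3*sqrt(710) ≈ 79.938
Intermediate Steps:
sqrt(f(57) + 4338) = sqrt(36*57 + 4338) = sqrt(2052 + 4338) = sqrt(6390) = 3*sqrt(710)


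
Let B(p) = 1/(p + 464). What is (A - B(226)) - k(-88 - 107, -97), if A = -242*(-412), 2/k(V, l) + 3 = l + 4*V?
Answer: 605402693/6072 ≈ 99704.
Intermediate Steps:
k(V, l) = 2/(-3 + l + 4*V) (k(V, l) = 2/(-3 + (l + 4*V)) = 2/(-3 + l + 4*V))
B(p) = 1/(464 + p)
A = 99704
(A - B(226)) - k(-88 - 107, -97) = (99704 - 1/(464 + 226)) - 2/(-3 - 97 + 4*(-88 - 107)) = (99704 - 1/690) - 2/(-3 - 97 + 4*(-195)) = (99704 - 1*1/690) - 2/(-3 - 97 - 780) = (99704 - 1/690) - 2/(-880) = 68795759/690 - 2*(-1)/880 = 68795759/690 - 1*(-1/440) = 68795759/690 + 1/440 = 605402693/6072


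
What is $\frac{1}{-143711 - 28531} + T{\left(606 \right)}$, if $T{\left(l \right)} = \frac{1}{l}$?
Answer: $\frac{14303}{8698221} \approx 0.0016444$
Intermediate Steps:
$\frac{1}{-143711 - 28531} + T{\left(606 \right)} = \frac{1}{-143711 - 28531} + \frac{1}{606} = \frac{1}{-172242} + \frac{1}{606} = - \frac{1}{172242} + \frac{1}{606} = \frac{14303}{8698221}$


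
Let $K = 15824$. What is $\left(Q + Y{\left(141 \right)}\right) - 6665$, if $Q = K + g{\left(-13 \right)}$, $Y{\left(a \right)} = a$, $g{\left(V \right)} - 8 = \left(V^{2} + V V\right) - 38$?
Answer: $9608$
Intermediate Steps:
$g{\left(V \right)} = -30 + 2 V^{2}$ ($g{\left(V \right)} = 8 - \left(38 - V^{2} - V V\right) = 8 + \left(\left(V^{2} + V^{2}\right) - 38\right) = 8 + \left(2 V^{2} - 38\right) = 8 + \left(-38 + 2 V^{2}\right) = -30 + 2 V^{2}$)
$Q = 16132$ ($Q = 15824 - \left(30 - 2 \left(-13\right)^{2}\right) = 15824 + \left(-30 + 2 \cdot 169\right) = 15824 + \left(-30 + 338\right) = 15824 + 308 = 16132$)
$\left(Q + Y{\left(141 \right)}\right) - 6665 = \left(16132 + 141\right) - 6665 = 16273 - 6665 = 9608$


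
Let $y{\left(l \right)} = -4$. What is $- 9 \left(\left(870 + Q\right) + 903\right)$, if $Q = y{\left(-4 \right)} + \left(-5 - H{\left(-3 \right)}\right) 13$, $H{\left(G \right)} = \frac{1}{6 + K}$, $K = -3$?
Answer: $-15297$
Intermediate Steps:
$H{\left(G \right)} = \frac{1}{3}$ ($H{\left(G \right)} = \frac{1}{6 - 3} = \frac{1}{3}$)
$Q = - \frac{220}{3}$ ($Q = -4 + \left(-5 - \frac{1}{3}\right) 13 = -4 - \frac{208}{3} = - \frac{220}{3} \approx -73.333$)
$- 9 \left(\left(870 + Q\right) + 903\right) = - 9 \left(\left(870 - \frac{220}{3}\right) + 903\right) = - 9 \left(\frac{2390}{3} + 903\right) = \left(-9\right) \frac{5099}{3} = -15297$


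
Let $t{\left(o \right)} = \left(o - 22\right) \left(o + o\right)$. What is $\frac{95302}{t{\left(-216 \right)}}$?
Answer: $\frac{2803}{3024} \approx 0.92692$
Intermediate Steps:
$t{\left(o \right)} = 2 o \left(-22 + o\right)$ ($t{\left(o \right)} = \left(o - 22\right) 2 o = \left(-22 + o\right) 2 o = 2 o \left(-22 + o\right)$)
$\frac{95302}{t{\left(-216 \right)}} = \frac{95302}{2 \left(-216\right) \left(-22 - 216\right)} = \frac{95302}{2 \left(-216\right) \left(-238\right)} = \frac{95302}{102816} = 95302 \cdot \frac{1}{102816} = \frac{2803}{3024}$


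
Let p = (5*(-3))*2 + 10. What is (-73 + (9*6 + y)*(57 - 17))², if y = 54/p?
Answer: 3916441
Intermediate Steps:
p = -20 (p = -15*2 + 10 = -30 + 10 = -20)
y = -27/10 (y = 54/(-20) = 54*(-1/20) = -27/10 ≈ -2.7000)
(-73 + (9*6 + y)*(57 - 17))² = (-73 + (9*6 - 27/10)*(57 - 17))² = (-73 + (54 - 27/10)*40)² = (-73 + (513/10)*40)² = (-73 + 2052)² = 1979² = 3916441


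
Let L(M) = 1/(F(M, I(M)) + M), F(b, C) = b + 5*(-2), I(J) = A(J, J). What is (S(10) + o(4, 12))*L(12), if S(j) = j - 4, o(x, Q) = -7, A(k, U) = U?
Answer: -1/14 ≈ -0.071429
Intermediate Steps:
I(J) = J
F(b, C) = -10 + b (F(b, C) = b - 10 = -10 + b)
S(j) = -4 + j
L(M) = 1/(-10 + 2*M) (L(M) = 1/((-10 + M) + M) = 1/(-10 + 2*M))
(S(10) + o(4, 12))*L(12) = ((-4 + 10) - 7)*(1/(2*(-5 + 12))) = (6 - 7)*((½)/7) = -1/(2*7) = -1*1/14 = -1/14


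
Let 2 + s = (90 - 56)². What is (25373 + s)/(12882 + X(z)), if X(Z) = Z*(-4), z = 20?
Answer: 26527/12802 ≈ 2.0721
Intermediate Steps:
X(Z) = -4*Z
s = 1154 (s = -2 + (90 - 56)² = -2 + 34² = -2 + 1156 = 1154)
(25373 + s)/(12882 + X(z)) = (25373 + 1154)/(12882 - 4*20) = 26527/(12882 - 80) = 26527/12802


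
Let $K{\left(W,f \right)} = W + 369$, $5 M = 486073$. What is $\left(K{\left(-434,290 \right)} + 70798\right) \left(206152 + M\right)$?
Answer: $\frac{107290148589}{5} \approx 2.1458 \cdot 10^{10}$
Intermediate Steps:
$M = \frac{486073}{5}$ ($M = \frac{1}{5} \cdot 486073 = \frac{486073}{5} \approx 97215.0$)
$K{\left(W,f \right)} = 369 + W$
$\left(K{\left(-434,290 \right)} + 70798\right) \left(206152 + M\right) = \left(\left(369 - 434\right) + 70798\right) \left(206152 + \frac{486073}{5}\right) = \left(-65 + 70798\right) \frac{1516833}{5} = 70733 \cdot \frac{1516833}{5} = \frac{107290148589}{5}$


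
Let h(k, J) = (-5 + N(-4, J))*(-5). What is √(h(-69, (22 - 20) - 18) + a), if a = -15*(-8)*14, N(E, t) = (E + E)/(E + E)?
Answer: 10*√17 ≈ 41.231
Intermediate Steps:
N(E, t) = 1 (N(E, t) = (2*E)/((2*E)) = (2*E)*(1/(2*E)) = 1)
h(k, J) = 20 (h(k, J) = (-5 + 1)*(-5) = -4*(-5) = 20)
a = 1680 (a = 120*14 = 1680)
√(h(-69, (22 - 20) - 18) + a) = √(20 + 1680) = √1700 = 10*√17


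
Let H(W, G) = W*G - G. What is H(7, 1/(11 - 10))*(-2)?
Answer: -12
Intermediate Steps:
H(W, G) = -G + G*W (H(W, G) = G*W - G = -G + G*W)
H(7, 1/(11 - 10))*(-2) = ((-1 + 7)/(11 - 10))*(-2) = (6/1)*(-2) = (1*6)*(-2) = 6*(-2) = -12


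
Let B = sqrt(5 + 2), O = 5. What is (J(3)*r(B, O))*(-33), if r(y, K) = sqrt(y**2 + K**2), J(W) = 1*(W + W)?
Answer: -792*sqrt(2) ≈ -1120.1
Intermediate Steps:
B = sqrt(7) ≈ 2.6458
J(W) = 2*W (J(W) = 1*(2*W) = 2*W)
r(y, K) = sqrt(K**2 + y**2)
(J(3)*r(B, O))*(-33) = ((2*3)*sqrt(5**2 + (sqrt(7))**2))*(-33) = (6*sqrt(25 + 7))*(-33) = (6*sqrt(32))*(-33) = (6*(4*sqrt(2)))*(-33) = (24*sqrt(2))*(-33) = -792*sqrt(2)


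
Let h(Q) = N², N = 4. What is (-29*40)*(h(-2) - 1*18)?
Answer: 2320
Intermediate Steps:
h(Q) = 16 (h(Q) = 4² = 16)
(-29*40)*(h(-2) - 1*18) = (-29*40)*(16 - 1*18) = -1160*(16 - 18) = -1160*(-2) = 2320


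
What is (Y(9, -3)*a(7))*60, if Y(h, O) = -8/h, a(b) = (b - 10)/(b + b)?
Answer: 80/7 ≈ 11.429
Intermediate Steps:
a(b) = (-10 + b)/(2*b) (a(b) = (-10 + b)/((2*b)) = (-10 + b)*(1/(2*b)) = (-10 + b)/(2*b))
(Y(9, -3)*a(7))*60 = ((-8/9)*((1/2)*(-10 + 7)/7))*60 = ((-8*1/9)*((1/2)*(1/7)*(-3)))*60 = -8/9*(-3/14)*60 = (4/21)*60 = 80/7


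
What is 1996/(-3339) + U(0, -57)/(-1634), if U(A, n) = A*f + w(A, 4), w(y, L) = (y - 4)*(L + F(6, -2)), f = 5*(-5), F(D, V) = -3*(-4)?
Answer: -1523884/2727963 ≈ -0.55862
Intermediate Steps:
F(D, V) = 12
f = -25
w(y, L) = (-4 + y)*(12 + L) (w(y, L) = (y - 4)*(L + 12) = (-4 + y)*(12 + L))
U(A, n) = -64 - 9*A (U(A, n) = A*(-25) + (-48 - 4*4 + 12*A + 4*A) = -25*A + (-48 - 16 + 12*A + 4*A) = -25*A + (-64 + 16*A) = -64 - 9*A)
1996/(-3339) + U(0, -57)/(-1634) = 1996/(-3339) + (-64 - 9*0)/(-1634) = 1996*(-1/3339) + (-64 + 0)*(-1/1634) = -1996/3339 - 64*(-1/1634) = -1996/3339 + 32/817 = -1523884/2727963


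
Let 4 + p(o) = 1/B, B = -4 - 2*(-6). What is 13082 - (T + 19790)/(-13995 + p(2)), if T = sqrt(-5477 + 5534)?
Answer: 1465224582/111991 + 8*sqrt(57)/111991 ≈ 13083.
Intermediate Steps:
B = 8 (B = -4 + 12 = 8)
p(o) = -31/8 (p(o) = -4 + 1/8 = -31/8)
T = sqrt(57) ≈ 7.5498
13082 - (T + 19790)/(-13995 + p(2)) = 13082 - (sqrt(57) + 19790)/(-13995 - 31/8) = 13082 - (19790 + sqrt(57))/(-111991/8) = 13082 - (19790 + sqrt(57))*(-8)/111991 = 13082 - (-158320/111991 - 8*sqrt(57)/111991) = 13082 + (158320/111991 + 8*sqrt(57)/111991) = 1465224582/111991 + 8*sqrt(57)/111991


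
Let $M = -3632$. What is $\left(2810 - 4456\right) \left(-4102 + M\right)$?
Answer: $12730164$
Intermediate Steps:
$\left(2810 - 4456\right) \left(-4102 + M\right) = \left(2810 - 4456\right) \left(-4102 - 3632\right) = \left(-1646\right) \left(-7734\right) = 12730164$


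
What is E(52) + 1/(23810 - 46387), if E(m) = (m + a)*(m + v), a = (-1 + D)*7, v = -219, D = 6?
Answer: -328021234/22577 ≈ -14529.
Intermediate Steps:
a = 35 (a = (-1 + 6)*7 = 5*7 = 35)
E(m) = (-219 + m)*(35 + m) (E(m) = (m + 35)*(m - 219) = (35 + m)*(-219 + m) = (-219 + m)*(35 + m))
E(52) + 1/(23810 - 46387) = (-7665 + 52² - 184*52) + 1/(23810 - 46387) = (-7665 + 2704 - 9568) + 1/(-22577) = -14529 - 1/22577 = -328021234/22577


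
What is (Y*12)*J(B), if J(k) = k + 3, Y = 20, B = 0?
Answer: 720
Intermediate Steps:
J(k) = 3 + k
(Y*12)*J(B) = (20*12)*(3 + 0) = 240*3 = 720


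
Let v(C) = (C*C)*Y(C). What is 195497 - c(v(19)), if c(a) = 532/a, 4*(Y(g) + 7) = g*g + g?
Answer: 81717739/418 ≈ 1.9550e+5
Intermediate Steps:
Y(g) = -7 + g/4 + g²/4 (Y(g) = -7 + (g*g + g)/4 = -7 + (g² + g)/4 = -7 + (g + g²)/4 = -7 + (g/4 + g²/4) = -7 + g/4 + g²/4)
v(C) = C²*(-7 + C/4 + C²/4) (v(C) = (C*C)*(-7 + C/4 + C²/4) = C²*(-7 + C/4 + C²/4))
195497 - c(v(19)) = 195497 - 532/((¼)*19²*(-28 + 19 + 19²)) = 195497 - 532/((¼)*361*(-28 + 19 + 361)) = 195497 - 532/((¼)*361*352) = 195497 - 532/31768 = 195497 - 1*7/418 = 195497 - 7/418 = 81717739/418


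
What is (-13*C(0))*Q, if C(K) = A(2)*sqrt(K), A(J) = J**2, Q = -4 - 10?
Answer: 0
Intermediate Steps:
Q = -14
C(K) = 4*sqrt(K) (C(K) = 2**2*sqrt(K) = 4*sqrt(K))
(-13*C(0))*Q = -52*sqrt(0)*(-14) = -52*0*(-14) = -13*0*(-14) = 0*(-14) = 0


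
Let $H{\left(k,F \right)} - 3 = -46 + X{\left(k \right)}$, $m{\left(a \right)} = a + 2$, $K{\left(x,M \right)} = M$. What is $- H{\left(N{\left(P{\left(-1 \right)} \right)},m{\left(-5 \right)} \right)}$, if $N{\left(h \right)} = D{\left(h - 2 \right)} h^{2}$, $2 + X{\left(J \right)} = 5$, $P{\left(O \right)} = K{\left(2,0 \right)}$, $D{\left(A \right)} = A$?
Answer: $40$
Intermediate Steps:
$m{\left(a \right)} = 2 + a$
$P{\left(O \right)} = 0$
$X{\left(J \right)} = 3$ ($X{\left(J \right)} = -2 + 5 = 3$)
$N{\left(h \right)} = h^{2} \left(-2 + h\right)$ ($N{\left(h \right)} = \left(h - 2\right) h^{2} = \left(-2 + h\right) h^{2} = h^{2} \left(-2 + h\right)$)
$H{\left(k,F \right)} = -40$ ($H{\left(k,F \right)} = 3 + \left(-46 + 3\right) = 3 - 43 = -40$)
$- H{\left(N{\left(P{\left(-1 \right)} \right)},m{\left(-5 \right)} \right)} = \left(-1\right) \left(-40\right) = 40$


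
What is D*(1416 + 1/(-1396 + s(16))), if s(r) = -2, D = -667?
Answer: -1320371189/1398 ≈ -9.4447e+5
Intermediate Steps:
D*(1416 + 1/(-1396 + s(16))) = -667*(1416 + 1/(-1396 - 2)) = -667*(1416 + 1/(-1398)) = -667*(1416 - 1/1398) = -667*1979567/1398 = -1320371189/1398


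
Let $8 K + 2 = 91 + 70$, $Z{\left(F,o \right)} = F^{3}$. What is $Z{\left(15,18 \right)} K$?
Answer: $\frac{536625}{8} \approx 67078.0$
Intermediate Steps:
$K = \frac{159}{8}$ ($K = - \frac{1}{4} + \frac{91 + 70}{8} = - \frac{1}{4} + \frac{1}{8} \cdot 161 = - \frac{1}{4} + \frac{161}{8} = \frac{159}{8} \approx 19.875$)
$Z{\left(15,18 \right)} K = 15^{3} \cdot \frac{159}{8} = 3375 \cdot \frac{159}{8} = \frac{536625}{8}$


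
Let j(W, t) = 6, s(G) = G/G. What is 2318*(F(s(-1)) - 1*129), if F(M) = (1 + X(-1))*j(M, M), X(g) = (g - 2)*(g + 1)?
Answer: -285114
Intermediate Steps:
s(G) = 1
X(g) = (1 + g)*(-2 + g) (X(g) = (-2 + g)*(1 + g) = (1 + g)*(-2 + g))
F(M) = 6 (F(M) = (1 + (-2 + (-1)² - 1*(-1)))*6 = (1 + (-2 + 1 + 1))*6 = (1 + 0)*6 = 1*6 = 6)
2318*(F(s(-1)) - 1*129) = 2318*(6 - 1*129) = 2318*(6 - 129) = 2318*(-123) = -285114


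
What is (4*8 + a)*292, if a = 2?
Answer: 9928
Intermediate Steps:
(4*8 + a)*292 = (4*8 + 2)*292 = (32 + 2)*292 = 34*292 = 9928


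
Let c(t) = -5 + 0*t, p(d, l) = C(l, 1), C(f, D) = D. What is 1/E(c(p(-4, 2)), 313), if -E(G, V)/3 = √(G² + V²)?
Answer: -√97994/293982 ≈ -0.0010648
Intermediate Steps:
p(d, l) = 1
c(t) = -5 (c(t) = -5 + 0 = -5)
E(G, V) = -3*√(G² + V²)
1/E(c(p(-4, 2)), 313) = 1/(-3*√((-5)² + 313²)) = 1/(-3*√(25 + 97969)) = 1/(-3*√97994) = -√97994/293982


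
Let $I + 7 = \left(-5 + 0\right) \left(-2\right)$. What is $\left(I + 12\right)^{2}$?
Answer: $225$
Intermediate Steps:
$I = 3$ ($I = -7 + \left(-5 + 0\right) \left(-2\right) = -7 - -10 = -7 + 10 = 3$)
$\left(I + 12\right)^{2} = \left(3 + 12\right)^{2} = 15^{2} = 225$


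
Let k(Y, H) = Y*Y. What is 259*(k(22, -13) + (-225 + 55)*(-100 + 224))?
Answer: -5334364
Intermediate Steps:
k(Y, H) = Y²
259*(k(22, -13) + (-225 + 55)*(-100 + 224)) = 259*(22² + (-225 + 55)*(-100 + 224)) = 259*(484 - 170*124) = 259*(484 - 21080) = 259*(-20596) = -5334364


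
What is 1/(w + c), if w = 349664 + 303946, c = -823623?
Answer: -1/170013 ≈ -5.8819e-6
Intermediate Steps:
w = 653610
1/(w + c) = 1/(653610 - 823623) = 1/(-170013) = -1/170013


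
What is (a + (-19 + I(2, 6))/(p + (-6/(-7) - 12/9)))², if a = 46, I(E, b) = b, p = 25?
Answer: 548355889/265225 ≈ 2067.5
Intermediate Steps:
(a + (-19 + I(2, 6))/(p + (-6/(-7) - 12/9)))² = (46 + (-19 + 6)/(25 + (-6/(-7) - 12/9)))² = (46 - 13/(25 + (-6*(-⅐) - 12*⅑)))² = (46 - 13/(25 + (6/7 - 4/3)))² = (46 - 13/(25 - 10/21))² = (46 - 13/515/21)² = (46 - 13*21/515)² = (46 - 273/515)² = (23417/515)² = 548355889/265225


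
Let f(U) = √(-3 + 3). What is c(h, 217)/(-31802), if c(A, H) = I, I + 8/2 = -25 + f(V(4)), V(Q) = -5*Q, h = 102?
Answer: 29/31802 ≈ 0.00091189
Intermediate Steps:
f(U) = 0 (f(U) = √0 = 0)
I = -29 (I = -4 + (-25 + 0) = -4 - 25 = -29)
c(A, H) = -29
c(h, 217)/(-31802) = -29/(-31802) = -29*(-1/31802) = 29/31802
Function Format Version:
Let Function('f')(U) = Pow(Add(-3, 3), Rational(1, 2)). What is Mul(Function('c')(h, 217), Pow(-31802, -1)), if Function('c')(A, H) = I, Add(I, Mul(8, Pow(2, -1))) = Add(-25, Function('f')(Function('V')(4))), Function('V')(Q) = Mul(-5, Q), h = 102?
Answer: Rational(29, 31802) ≈ 0.00091189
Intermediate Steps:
Function('f')(U) = 0 (Function('f')(U) = Pow(0, Rational(1, 2)) = 0)
I = -29 (I = Add(-4, Add(-25, 0)) = Add(-4, -25) = -29)
Function('c')(A, H) = -29
Mul(Function('c')(h, 217), Pow(-31802, -1)) = Mul(-29, Pow(-31802, -1)) = Mul(-29, Rational(-1, 31802)) = Rational(29, 31802)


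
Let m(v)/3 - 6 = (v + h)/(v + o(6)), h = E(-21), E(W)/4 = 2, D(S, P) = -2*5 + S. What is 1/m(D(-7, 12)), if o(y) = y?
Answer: 11/225 ≈ 0.048889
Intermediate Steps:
D(S, P) = -10 + S
E(W) = 8 (E(W) = 4*2 = 8)
h = 8
m(v) = 18 + 3*(8 + v)/(6 + v) (m(v) = 18 + 3*((v + 8)/(v + 6)) = 18 + 3*((8 + v)/(6 + v)) = 18 + 3*(8 + v)/(6 + v))
1/m(D(-7, 12)) = 1/(3*(44 + 7*(-10 - 7))/(6 + (-10 - 7))) = 1/(3*(44 + 7*(-17))/(6 - 17)) = 1/(3*(44 - 119)/(-11)) = 1/(3*(-1/11)*(-75)) = 1/(225/11) = 11/225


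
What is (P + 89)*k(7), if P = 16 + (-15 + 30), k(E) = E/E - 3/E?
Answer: 480/7 ≈ 68.571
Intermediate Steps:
k(E) = 1 - 3/E
P = 31 (P = 16 + 15 = 31)
(P + 89)*k(7) = (31 + 89)*((-3 + 7)/7) = 120*((1/7)*4) = 120*(4/7) = 480/7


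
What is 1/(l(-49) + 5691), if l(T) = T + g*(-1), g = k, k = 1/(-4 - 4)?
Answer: 8/45137 ≈ 0.00017724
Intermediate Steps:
k = -⅛ (k = 1/(-8) = -⅛ ≈ -0.12500)
g = -⅛ ≈ -0.12500
l(T) = ⅛ + T (l(T) = T - ⅛*(-1) = T + ⅛ = ⅛ + T)
1/(l(-49) + 5691) = 1/((⅛ - 49) + 5691) = 1/(-391/8 + 5691) = 1/(45137/8) = 8/45137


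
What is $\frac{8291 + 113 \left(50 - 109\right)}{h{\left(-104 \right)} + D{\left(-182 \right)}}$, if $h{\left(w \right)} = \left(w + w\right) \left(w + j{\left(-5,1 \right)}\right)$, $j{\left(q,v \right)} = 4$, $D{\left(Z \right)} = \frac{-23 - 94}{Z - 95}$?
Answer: $\frac{449848}{5761717} \approx 0.078075$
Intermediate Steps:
$D{\left(Z \right)} = - \frac{117}{-95 + Z}$
$h{\left(w \right)} = 2 w \left(4 + w\right)$ ($h{\left(w \right)} = \left(w + w\right) \left(w + 4\right) = 2 w \left(4 + w\right)$)
$\frac{8291 + 113 \left(50 - 109\right)}{h{\left(-104 \right)} + D{\left(-182 \right)}} = \frac{8291 + 113 \left(50 - 109\right)}{2 \left(-104\right) \left(4 - 104\right) - \frac{117}{-95 - 182}} = \frac{8291 + 113 \left(-59\right)}{2 \left(-104\right) \left(-100\right) - \frac{117}{-277}} = \frac{8291 - 6667}{20800 - - \frac{117}{277}} = \frac{1624}{20800 + \frac{117}{277}} = \frac{1624}{\frac{5761717}{277}} = 1624 \cdot \frac{277}{5761717} = \frac{449848}{5761717}$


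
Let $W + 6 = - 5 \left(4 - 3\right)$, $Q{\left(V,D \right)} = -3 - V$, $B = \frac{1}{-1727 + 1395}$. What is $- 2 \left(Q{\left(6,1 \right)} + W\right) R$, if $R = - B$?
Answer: $\frac{10}{83} \approx 0.12048$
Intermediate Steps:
$B = - \frac{1}{332}$ ($B = \frac{1}{-332} = - \frac{1}{332} \approx -0.003012$)
$W = -11$ ($W = -6 - 5 \left(4 - 3\right) = -6 - 5 = -11$)
$R = \frac{1}{332}$ ($R = \left(-1\right) \left(- \frac{1}{332}\right) = \frac{1}{332} \approx 0.003012$)
$- 2 \left(Q{\left(6,1 \right)} + W\right) R = - 2 \left(\left(-3 - 6\right) - 11\right) \frac{1}{332} = - 2 \left(-9 - 11\right) \frac{1}{332} = \left(-2\right) \left(-20\right) \frac{1}{332} = 40 \cdot \frac{1}{332} = \frac{10}{83}$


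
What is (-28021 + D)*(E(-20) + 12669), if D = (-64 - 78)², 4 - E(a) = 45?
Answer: -99218196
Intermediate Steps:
E(a) = -41 (E(a) = 4 - 1*45 = 4 - 45 = -41)
D = 20164 (D = (-142)² = 20164)
(-28021 + D)*(E(-20) + 12669) = (-28021 + 20164)*(-41 + 12669) = -7857*12628 = -99218196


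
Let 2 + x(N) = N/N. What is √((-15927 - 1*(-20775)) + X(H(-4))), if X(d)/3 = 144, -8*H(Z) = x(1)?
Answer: 4*√330 ≈ 72.664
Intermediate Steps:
x(N) = -1 (x(N) = -2 + N/N = -2 + 1 = -1)
H(Z) = ⅛ (H(Z) = -⅛*(-1) = ⅛)
X(d) = 432 (X(d) = 3*144 = 432)
√((-15927 - 1*(-20775)) + X(H(-4))) = √((-15927 - 1*(-20775)) + 432) = √((-15927 + 20775) + 432) = √(4848 + 432) = √5280 = 4*√330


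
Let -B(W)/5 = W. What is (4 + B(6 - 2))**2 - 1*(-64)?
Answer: 320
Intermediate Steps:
B(W) = -5*W
(4 + B(6 - 2))**2 - 1*(-64) = (4 - 5*(6 - 2))**2 - 1*(-64) = (4 - 5*4)**2 + 64 = (4 - 20)**2 + 64 = (-16)**2 + 64 = 256 + 64 = 320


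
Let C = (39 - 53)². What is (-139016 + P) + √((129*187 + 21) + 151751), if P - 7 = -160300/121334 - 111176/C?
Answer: -414919797095/2972683 + √175895 ≈ -1.3916e+5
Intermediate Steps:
C = 196 (C = (-14)² = 196)
P = -1669297167/2972683 (P = 7 + (-160300/121334 - 111176/196) = 7 + (-160300*1/121334 - 111176*1/196) = 7 + (-80150/60667 - 27794/49) = 7 - 1690105948/2972683 = -1669297167/2972683 ≈ -561.55)
(-139016 + P) + √((129*187 + 21) + 151751) = (-139016 - 1669297167/2972683) + √((129*187 + 21) + 151751) = -414919797095/2972683 + √((24123 + 21) + 151751) = -414919797095/2972683 + √(24144 + 151751) = -414919797095/2972683 + √175895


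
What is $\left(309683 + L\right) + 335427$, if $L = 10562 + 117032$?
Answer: $772704$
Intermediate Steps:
$L = 127594$
$\left(309683 + L\right) + 335427 = \left(309683 + 127594\right) + 335427 = 437277 + 335427 = 772704$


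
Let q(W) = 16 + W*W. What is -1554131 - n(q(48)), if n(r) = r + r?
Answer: -1558771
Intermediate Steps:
q(W) = 16 + W²
n(r) = 2*r
-1554131 - n(q(48)) = -1554131 - 2*(16 + 48²) = -1554131 - 2*(16 + 2304) = -1554131 - 2*2320 = -1554131 - 1*4640 = -1554131 - 4640 = -1558771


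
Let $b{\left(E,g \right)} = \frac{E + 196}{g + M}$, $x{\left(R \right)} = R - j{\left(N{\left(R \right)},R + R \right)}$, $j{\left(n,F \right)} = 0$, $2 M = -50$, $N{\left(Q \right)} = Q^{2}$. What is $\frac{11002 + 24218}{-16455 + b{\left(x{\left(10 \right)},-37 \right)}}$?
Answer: $- \frac{272955}{127552} \approx -2.1399$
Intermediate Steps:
$M = -25$ ($M = \frac{1}{2} \left(-50\right) = -25$)
$x{\left(R \right)} = R$ ($x{\left(R \right)} = R - 0 = R + 0 = R$)
$b{\left(E,g \right)} = \frac{196 + E}{-25 + g}$ ($b{\left(E,g \right)} = \frac{E + 196}{g - 25} = \frac{196 + E}{-25 + g}$)
$\frac{11002 + 24218}{-16455 + b{\left(x{\left(10 \right)},-37 \right)}} = \frac{11002 + 24218}{-16455 + \frac{196 + 10}{-25 - 37}} = \frac{35220}{-16455 + \frac{1}{-62} \cdot 206} = \frac{35220}{-16455 - \frac{103}{31}} = \frac{35220}{- \frac{510208}{31}} = 35220 \left(- \frac{31}{510208}\right) = - \frac{272955}{127552}$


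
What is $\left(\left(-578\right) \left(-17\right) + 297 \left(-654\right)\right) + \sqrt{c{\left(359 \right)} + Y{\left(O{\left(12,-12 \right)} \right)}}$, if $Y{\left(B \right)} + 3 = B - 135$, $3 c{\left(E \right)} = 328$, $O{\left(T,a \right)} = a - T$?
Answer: $-184412 + \frac{i \sqrt{474}}{3} \approx -1.8441 \cdot 10^{5} + 7.2572 i$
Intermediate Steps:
$c{\left(E \right)} = \frac{328}{3}$ ($c{\left(E \right)} = \frac{1}{3} \cdot 328 = \frac{328}{3}$)
$Y{\left(B \right)} = -138 + B$ ($Y{\left(B \right)} = -3 + \left(B - 135\right) = -3 + \left(-135 + B\right) = -138 + B$)
$\left(\left(-578\right) \left(-17\right) + 297 \left(-654\right)\right) + \sqrt{c{\left(359 \right)} + Y{\left(O{\left(12,-12 \right)} \right)}} = \left(\left(-578\right) \left(-17\right) + 297 \left(-654\right)\right) + \sqrt{\frac{328}{3} - 162} = \left(9826 - 194238\right) + \sqrt{\frac{328}{3} - 162} = -184412 + \sqrt{\frac{328}{3} - 162} = -184412 + \sqrt{- \frac{158}{3}} = -184412 + \frac{i \sqrt{474}}{3}$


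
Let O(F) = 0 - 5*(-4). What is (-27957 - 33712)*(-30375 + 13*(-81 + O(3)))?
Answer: 1922099392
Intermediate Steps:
O(F) = 20 (O(F) = 0 + 20 = 20)
(-27957 - 33712)*(-30375 + 13*(-81 + O(3))) = (-27957 - 33712)*(-30375 + 13*(-81 + 20)) = -61669*(-30375 + 13*(-61)) = -61669*(-30375 - 793) = -61669*(-31168) = 1922099392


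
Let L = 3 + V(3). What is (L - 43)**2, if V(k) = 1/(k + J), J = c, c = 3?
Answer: 57121/36 ≈ 1586.7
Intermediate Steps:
J = 3
V(k) = 1/(3 + k) (V(k) = 1/(k + 3) = 1/(3 + k))
L = 19/6 (L = 3 + 1/(3 + 3) = 3 + 1/6 = 19/6 ≈ 3.1667)
(L - 43)**2 = (19/6 - 43)**2 = (-239/6)**2 = 57121/36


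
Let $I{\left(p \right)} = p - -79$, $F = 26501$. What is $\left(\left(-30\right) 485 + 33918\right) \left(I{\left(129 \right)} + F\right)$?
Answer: $517299912$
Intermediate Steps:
$I{\left(p \right)} = 79 + p$ ($I{\left(p \right)} = p + 79 = 79 + p$)
$\left(\left(-30\right) 485 + 33918\right) \left(I{\left(129 \right)} + F\right) = \left(\left(-30\right) 485 + 33918\right) \left(\left(79 + 129\right) + 26501\right) = \left(-14550 + 33918\right) \left(208 + 26501\right) = 19368 \cdot 26709 = 517299912$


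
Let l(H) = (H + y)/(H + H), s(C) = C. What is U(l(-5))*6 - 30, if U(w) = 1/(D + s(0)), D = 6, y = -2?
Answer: -29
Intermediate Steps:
l(H) = (-2 + H)/(2*H) (l(H) = (H - 2)/(H + H) = (-2 + H)/((2*H)) = (-2 + H)*(1/(2*H)) = (-2 + H)/(2*H))
U(w) = ⅙ (U(w) = 1/(6 + 0) = 1/6 = ⅙)
U(l(-5))*6 - 30 = (⅙)*6 - 30 = 1 - 30 = -29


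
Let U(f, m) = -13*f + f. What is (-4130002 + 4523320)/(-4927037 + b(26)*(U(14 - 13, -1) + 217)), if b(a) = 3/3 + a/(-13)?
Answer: -65553/821207 ≈ -0.079825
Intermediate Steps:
b(a) = 1 - a/13 (b(a) = 3*(⅓) + a*(-1/13) = 1 - a/13)
U(f, m) = -12*f
(-4130002 + 4523320)/(-4927037 + b(26)*(U(14 - 13, -1) + 217)) = (-4130002 + 4523320)/(-4927037 + (1 - 1/13*26)*(-12*(14 - 13) + 217)) = 393318/(-4927037 + (1 - 2)*(-12*1 + 217)) = 393318/(-4927037 - (-12 + 217)) = 393318/(-4927037 - 1*205) = 393318/(-4927037 - 205) = 393318/(-4927242) = 393318*(-1/4927242) = -65553/821207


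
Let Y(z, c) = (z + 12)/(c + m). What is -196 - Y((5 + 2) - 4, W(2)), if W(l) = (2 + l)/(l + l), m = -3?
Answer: -377/2 ≈ -188.50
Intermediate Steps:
W(l) = (2 + l)/(2*l) (W(l) = (2 + l)/((2*l)) = (2 + l)*(1/(2*l)) = (2 + l)/(2*l))
Y(z, c) = (12 + z)/(-3 + c) (Y(z, c) = (z + 12)/(c - 3) = (12 + z)/(-3 + c))
-196 - Y((5 + 2) - 4, W(2)) = -196 - (12 + ((5 + 2) - 4))/(-3 + (½)*(2 + 2)/2) = -196 - (12 + (7 - 4))/(-3 + (½)*(½)*4) = -196 - (12 + 3)/(-3 + 1) = -196 - 15/(-2) = -196 - (-1)*15/2 = -196 - 1*(-15/2) = -196 + 15/2 = -377/2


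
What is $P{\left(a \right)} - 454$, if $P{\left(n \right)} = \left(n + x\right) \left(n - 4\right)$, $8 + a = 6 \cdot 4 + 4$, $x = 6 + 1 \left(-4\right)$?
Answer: $-102$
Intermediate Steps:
$x = 2$ ($x = 6 - 4 = 2$)
$a = 20$ ($a = -8 + \left(6 \cdot 4 + 4\right) = -8 + \left(24 + 4\right) = -8 + 28 = 20$)
$P{\left(n \right)} = \left(-4 + n\right) \left(2 + n\right)$ ($P{\left(n \right)} = \left(n + 2\right) \left(n - 4\right) = \left(2 + n\right) \left(-4 + n\right) = \left(-4 + n\right) \left(2 + n\right)$)
$P{\left(a \right)} - 454 = \left(-8 + 20^{2} - 40\right) - 454 = \left(-8 + 400 - 40\right) - 454 = 352 - 454 = -102$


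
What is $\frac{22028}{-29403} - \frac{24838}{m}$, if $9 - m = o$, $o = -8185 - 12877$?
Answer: $- \frac{1194463702}{619550613} \approx -1.928$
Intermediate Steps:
$o = -21062$ ($o = -8185 - 12877 = -21062$)
$m = 21071$ ($m = 9 - -21062 = 9 + 21062 = 21071$)
$\frac{22028}{-29403} - \frac{24838}{m} = \frac{22028}{-29403} - \frac{24838}{21071} = 22028 \left(- \frac{1}{29403}\right) - \frac{24838}{21071} = - \frac{22028}{29403} - \frac{24838}{21071} = - \frac{1194463702}{619550613}$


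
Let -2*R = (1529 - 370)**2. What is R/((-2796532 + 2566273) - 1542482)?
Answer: 1343281/3545482 ≈ 0.37887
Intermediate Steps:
R = -1343281/2 (R = -(1529 - 370)**2/2 = -1/2*1159**2 = -1/2*1343281 = -1343281/2 ≈ -6.7164e+5)
R/((-2796532 + 2566273) - 1542482) = -1343281/(2*((-2796532 + 2566273) - 1542482)) = -1343281/(2*(-230259 - 1542482)) = -1343281/2/(-1772741) = -1343281/2*(-1/1772741) = 1343281/3545482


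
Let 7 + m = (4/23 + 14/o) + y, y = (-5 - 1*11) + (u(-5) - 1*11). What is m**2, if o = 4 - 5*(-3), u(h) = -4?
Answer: 262699264/190969 ≈ 1375.6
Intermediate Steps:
o = 19 (o = 4 + 15 = 19)
y = -31 (y = (-5 - 1*11) + (-4 - 1*11) = (-5 - 11) + (-4 - 11) = -16 - 15 = -31)
m = -16208/437 (m = -7 + ((4/23 + 14/19) - 31) = -7 + (398/437 - 31) = -7 - 13149/437 = -16208/437 ≈ -37.089)
m**2 = (-16208/437)**2 = 262699264/190969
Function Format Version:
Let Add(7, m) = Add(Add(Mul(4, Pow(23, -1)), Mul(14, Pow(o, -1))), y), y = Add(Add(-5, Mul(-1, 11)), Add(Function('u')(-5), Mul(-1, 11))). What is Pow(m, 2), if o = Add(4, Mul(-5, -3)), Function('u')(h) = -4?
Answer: Rational(262699264, 190969) ≈ 1375.6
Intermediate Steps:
o = 19 (o = Add(4, 15) = 19)
y = -31 (y = Add(Add(-5, Mul(-1, 11)), Add(-4, Mul(-1, 11))) = Add(Add(-5, -11), Add(-4, -11)) = Add(-16, -15) = -31)
m = Rational(-16208, 437) (m = Add(-7, Add(Add(Mul(4, Pow(23, -1)), Mul(14, Pow(19, -1))), -31)) = Add(-7, Add(Add(Mul(4, Rational(1, 23)), Mul(14, Rational(1, 19))), -31)) = Add(-7, Add(Add(Rational(4, 23), Rational(14, 19)), -31)) = Add(-7, Add(Rational(398, 437), -31)) = Add(-7, Rational(-13149, 437)) = Rational(-16208, 437) ≈ -37.089)
Pow(m, 2) = Pow(Rational(-16208, 437), 2) = Rational(262699264, 190969)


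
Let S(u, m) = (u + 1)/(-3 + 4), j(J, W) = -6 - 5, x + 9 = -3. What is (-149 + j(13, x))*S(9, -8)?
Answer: -1600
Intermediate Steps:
x = -12 (x = -9 - 3 = -12)
j(J, W) = -11
S(u, m) = 1 + u (S(u, m) = (1 + u)/1 = (1 + u)*1 = 1 + u)
(-149 + j(13, x))*S(9, -8) = (-149 - 11)*(1 + 9) = -160*10 = -1600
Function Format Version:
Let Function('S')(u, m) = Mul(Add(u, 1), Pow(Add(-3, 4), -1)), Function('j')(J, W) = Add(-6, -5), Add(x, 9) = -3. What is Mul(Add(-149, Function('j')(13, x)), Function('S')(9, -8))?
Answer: -1600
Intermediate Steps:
x = -12 (x = Add(-9, -3) = -12)
Function('j')(J, W) = -11
Function('S')(u, m) = Add(1, u) (Function('S')(u, m) = Mul(Add(1, u), Pow(1, -1)) = Mul(Add(1, u), 1) = Add(1, u))
Mul(Add(-149, Function('j')(13, x)), Function('S')(9, -8)) = Mul(Add(-149, -11), Add(1, 9)) = Mul(-160, 10) = -1600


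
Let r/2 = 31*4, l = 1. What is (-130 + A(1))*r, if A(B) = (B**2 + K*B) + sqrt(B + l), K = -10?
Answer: -34472 + 248*sqrt(2) ≈ -34121.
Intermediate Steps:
A(B) = B**2 + sqrt(1 + B) - 10*B (A(B) = (B**2 - 10*B) + sqrt(B + 1) = (B**2 - 10*B) + sqrt(1 + B) = B**2 + sqrt(1 + B) - 10*B)
r = 248 (r = 2*(31*4) = 2*124 = 248)
(-130 + A(1))*r = (-130 + (1**2 + sqrt(1 + 1) - 10*1))*248 = (-130 + (1 + sqrt(2) - 10))*248 = (-130 + (-9 + sqrt(2)))*248 = (-139 + sqrt(2))*248 = -34472 + 248*sqrt(2)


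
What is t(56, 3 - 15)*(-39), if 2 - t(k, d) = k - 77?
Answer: -897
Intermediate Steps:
t(k, d) = 79 - k (t(k, d) = 2 - (k - 77) = 2 - (-77 + k) = 2 + (77 - k) = 79 - k)
t(56, 3 - 15)*(-39) = (79 - 1*56)*(-39) = (79 - 56)*(-39) = 23*(-39) = -897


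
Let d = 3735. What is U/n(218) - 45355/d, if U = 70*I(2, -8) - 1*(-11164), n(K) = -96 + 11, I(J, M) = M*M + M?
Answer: -12038783/63495 ≈ -189.60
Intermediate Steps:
I(J, M) = M + M² (I(J, M) = M² + M = M + M²)
n(K) = -85
U = 15084 (U = 70*(-8*(1 - 8)) - 1*(-11164) = 70*(-8*(-7)) + 11164 = 70*56 + 11164 = 3920 + 11164 = 15084)
U/n(218) - 45355/d = 15084/(-85) - 45355/3735 = 15084*(-1/85) - 45355*1/3735 = -15084/85 - 9071/747 = -12038783/63495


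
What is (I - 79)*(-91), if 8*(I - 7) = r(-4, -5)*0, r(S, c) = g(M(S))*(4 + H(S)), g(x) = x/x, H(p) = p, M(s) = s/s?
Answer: 6552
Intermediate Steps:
M(s) = 1
g(x) = 1
r(S, c) = 4 + S (r(S, c) = 1*(4 + S) = 4 + S)
I = 7 (I = 7 + ((4 - 4)*0)/8 = 7 + (0*0)/8 = 7 + (1/8)*0 = 7 + 0 = 7)
(I - 79)*(-91) = (7 - 79)*(-91) = -72*(-91) = 6552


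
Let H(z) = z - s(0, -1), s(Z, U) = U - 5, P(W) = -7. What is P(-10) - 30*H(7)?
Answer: -397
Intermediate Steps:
s(Z, U) = -5 + U
H(z) = 6 + z (H(z) = z - (-5 - 1) = z - 1*(-6) = z + 6 = 6 + z)
P(-10) - 30*H(7) = -7 - 30*(6 + 7) = -7 - 30*13 = -7 - 390 = -397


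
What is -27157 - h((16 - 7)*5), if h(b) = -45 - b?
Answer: -27067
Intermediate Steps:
-27157 - h((16 - 7)*5) = -27157 - (-45 - (16 - 7)*5) = -27157 - (-45 - 9*5) = -27157 - (-45 - 1*45) = -27157 - (-45 - 45) = -27157 - 1*(-90) = -27157 + 90 = -27067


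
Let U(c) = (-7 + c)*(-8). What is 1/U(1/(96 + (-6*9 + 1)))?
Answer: 43/2400 ≈ 0.017917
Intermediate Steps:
U(c) = 56 - 8*c
1/U(1/(96 + (-6*9 + 1))) = 1/(56 - 8/(96 + (-6*9 + 1))) = 1/(56 - 8/(96 + (-54 + 1))) = 1/(56 - 8/(96 - 53)) = 1/(56 - 8/43) = 1/(2400/43) = 43/2400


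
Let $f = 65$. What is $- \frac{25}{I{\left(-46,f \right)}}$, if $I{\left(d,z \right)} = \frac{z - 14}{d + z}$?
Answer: $- \frac{475}{51} \approx -9.3137$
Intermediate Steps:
$I{\left(d,z \right)} = \frac{-14 + z}{d + z}$
$- \frac{25}{I{\left(-46,f \right)}} = - \frac{25}{\frac{1}{-46 + 65} \left(-14 + 65\right)} = - \frac{25}{\frac{1}{19} \cdot 51} = - \frac{25}{\frac{51}{19}} = \left(-25\right) \frac{19}{51} = - \frac{475}{51}$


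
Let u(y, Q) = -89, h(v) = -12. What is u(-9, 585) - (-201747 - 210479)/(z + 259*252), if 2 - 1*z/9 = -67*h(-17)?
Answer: -2377112/29025 ≈ -81.899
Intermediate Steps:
z = -7218 (z = 18 - (-603)*(-12) = 18 - 9*804 = 18 - 7236 = -7218)
u(-9, 585) - (-201747 - 210479)/(z + 259*252) = -89 - (-201747 - 210479)/(-7218 + 259*252) = -89 - (-412226)/(-7218 + 65268) = -89 - (-412226)/58050 = -89 - 1*(-206113/29025) = -89 + 206113/29025 = -2377112/29025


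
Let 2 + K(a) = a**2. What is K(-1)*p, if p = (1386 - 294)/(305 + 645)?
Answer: -546/475 ≈ -1.1495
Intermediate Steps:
K(a) = -2 + a**2
p = 546/475 (p = 1092/950 = 1092*(1/950) = 546/475 ≈ 1.1495)
K(-1)*p = (-2 + (-1)**2)*(546/475) = (-2 + 1)*(546/475) = -1*546/475 = -546/475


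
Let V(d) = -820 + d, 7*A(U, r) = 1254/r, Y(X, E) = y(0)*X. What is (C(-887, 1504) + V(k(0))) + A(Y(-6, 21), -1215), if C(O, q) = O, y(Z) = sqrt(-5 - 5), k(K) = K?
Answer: -4839763/2835 ≈ -1707.1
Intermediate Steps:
y(Z) = I*sqrt(10) (y(Z) = sqrt(-10) = I*sqrt(10))
Y(X, E) = I*X*sqrt(10) (Y(X, E) = (I*sqrt(10))*X = I*X*sqrt(10))
A(U, r) = 1254/(7*r) (A(U, r) = (1254/r)/7 = 1254/(7*r))
(C(-887, 1504) + V(k(0))) + A(Y(-6, 21), -1215) = (-887 + (-820 + 0)) + (1254/7)/(-1215) = (-887 - 820) + (1254/7)*(-1/1215) = -1707 - 418/2835 = -4839763/2835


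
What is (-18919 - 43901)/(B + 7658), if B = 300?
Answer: -31410/3979 ≈ -7.8939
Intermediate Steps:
(-18919 - 43901)/(B + 7658) = (-18919 - 43901)/(300 + 7658) = -62820/7958 = -62820*1/7958 = -31410/3979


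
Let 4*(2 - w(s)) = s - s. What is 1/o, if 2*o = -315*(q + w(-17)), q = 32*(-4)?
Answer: 1/19845 ≈ 5.0391e-5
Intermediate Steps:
q = -128
w(s) = 2 (w(s) = 2 - (s - s)/4 = 2 - ¼*0 = 2 + 0 = 2)
o = 19845 (o = (-315*(-128 + 2))/2 = (-315*(-126))/2 = (½)*39690 = 19845)
1/o = 1/19845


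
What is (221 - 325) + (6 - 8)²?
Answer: -100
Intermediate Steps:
(221 - 325) + (6 - 8)² = -104 + (-2)² = -104 + 4 = -100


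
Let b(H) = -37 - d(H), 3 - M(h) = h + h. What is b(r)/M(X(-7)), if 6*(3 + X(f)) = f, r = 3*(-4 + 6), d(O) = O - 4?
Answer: -117/34 ≈ -3.4412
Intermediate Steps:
d(O) = -4 + O
r = 6 (r = 3*2 = 6)
X(f) = -3 + f/6
M(h) = 3 - 2*h (M(h) = 3 - (h + h) = 3 - 2*h)
b(H) = -33 - H (b(H) = -37 - (-4 + H) = -37 + (4 - H) = -33 - H)
b(r)/M(X(-7)) = (-33 - 1*6)/(3 - 2*(-3 + (1/6)*(-7))) = (-33 - 6)/(3 - 2*(-3 - 7/6)) = -39/(3 - 2*(-25/6)) = -39/(3 + 25/3) = -39/34/3 = -39*3/34 = -117/34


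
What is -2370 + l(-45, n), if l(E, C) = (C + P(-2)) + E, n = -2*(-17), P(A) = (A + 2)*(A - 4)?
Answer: -2381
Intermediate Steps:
P(A) = (-4 + A)*(2 + A) (P(A) = (2 + A)*(-4 + A) = (-4 + A)*(2 + A))
n = 34
l(E, C) = C + E (l(E, C) = (C + (-8 + (-2)² - 2*(-2))) + E = (C + (-8 + 4 + 4)) + E = (C + 0) + E = C + E)
-2370 + l(-45, n) = -2370 + (34 - 45) = -2370 - 11 = -2381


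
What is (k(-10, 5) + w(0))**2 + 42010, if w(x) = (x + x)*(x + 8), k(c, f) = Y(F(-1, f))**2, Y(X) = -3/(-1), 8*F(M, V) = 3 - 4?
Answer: 42091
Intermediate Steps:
F(M, V) = -1/8 (F(M, V) = (3 - 4)/8 = (1/8)*(-1) = -1/8)
Y(X) = 3 (Y(X) = -3*(-1) = 3)
k(c, f) = 9 (k(c, f) = 3**2 = 9)
w(x) = 2*x*(8 + x) (w(x) = (2*x)*(8 + x) = 2*x*(8 + x))
(k(-10, 5) + w(0))**2 + 42010 = (9 + 2*0*(8 + 0))**2 + 42010 = (9 + 2*0*8)**2 + 42010 = (9 + 0)**2 + 42010 = 9**2 + 42010 = 81 + 42010 = 42091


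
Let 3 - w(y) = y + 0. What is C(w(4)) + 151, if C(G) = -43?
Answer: 108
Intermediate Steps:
w(y) = 3 - y (w(y) = 3 - (y + 0) = 3 - y)
C(w(4)) + 151 = -43 + 151 = 108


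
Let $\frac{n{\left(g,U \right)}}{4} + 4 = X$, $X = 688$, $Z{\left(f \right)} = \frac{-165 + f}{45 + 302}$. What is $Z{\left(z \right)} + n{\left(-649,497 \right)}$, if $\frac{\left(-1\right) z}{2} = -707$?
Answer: $\frac{950641}{347} \approx 2739.6$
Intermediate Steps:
$z = 1414$ ($z = \left(-2\right) \left(-707\right) = 1414$)
$Z{\left(f \right)} = - \frac{165}{347} + \frac{f}{347}$ ($Z{\left(f \right)} = \frac{-165 + f}{347} = \left(-165 + f\right) \frac{1}{347} = - \frac{165}{347} + \frac{f}{347}$)
$n{\left(g,U \right)} = 2736$ ($n{\left(g,U \right)} = -16 + 4 \cdot 688 = -16 + 2752 = 2736$)
$Z{\left(z \right)} + n{\left(-649,497 \right)} = \left(- \frac{165}{347} + \frac{1}{347} \cdot 1414\right) + 2736 = \left(- \frac{165}{347} + \frac{1414}{347}\right) + 2736 = \frac{1249}{347} + 2736 = \frac{950641}{347}$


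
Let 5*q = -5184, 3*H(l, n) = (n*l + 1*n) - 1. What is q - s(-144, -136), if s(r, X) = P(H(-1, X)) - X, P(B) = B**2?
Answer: -52781/45 ≈ -1172.9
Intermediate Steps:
H(l, n) = -1/3 + n/3 + l*n/3 (H(l, n) = ((n*l + 1*n) - 1)/3 = ((l*n + n) - 1)/3 = ((n + l*n) - 1)/3 = (-1 + n + l*n)/3 = -1/3 + n/3 + l*n/3)
s(r, X) = 1/9 - X (s(r, X) = (-1/3 + X/3 + (1/3)*(-1)*X)**2 - X = (-1/3 + X/3 - X/3)**2 - X = (-1/3)**2 - X = 1/9 - X)
q = -5184/5 (q = (1/5)*(-5184) = -5184/5 ≈ -1036.8)
q - s(-144, -136) = -5184/5 - (1/9 - 1*(-136)) = -5184/5 - (1/9 + 136) = -5184/5 - 1*1225/9 = -5184/5 - 1225/9 = -52781/45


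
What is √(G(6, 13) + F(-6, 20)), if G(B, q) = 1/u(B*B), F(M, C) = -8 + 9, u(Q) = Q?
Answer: √37/6 ≈ 1.0138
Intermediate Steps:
F(M, C) = 1
G(B, q) = B⁻² (G(B, q) = 1/(B*B) = 1/(B²) = B⁻²)
√(G(6, 13) + F(-6, 20)) = √(6⁻² + 1) = √(1/36 + 1) = √(37/36) = √37/6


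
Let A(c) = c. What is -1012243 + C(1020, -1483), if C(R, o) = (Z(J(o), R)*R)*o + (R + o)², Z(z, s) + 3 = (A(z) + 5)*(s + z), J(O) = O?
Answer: -1035130675134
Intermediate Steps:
Z(z, s) = -3 + (5 + z)*(s + z) (Z(z, s) = -3 + (z + 5)*(s + z) = -3 + (5 + z)*(s + z))
C(R, o) = (R + o)² + R*o*(-3 + o² + 5*R + 5*o + R*o) (C(R, o) = ((-3 + o² + 5*R + 5*o + R*o)*R)*o + (R + o)² = (R*(-3 + o² + 5*R + 5*o + R*o))*o + (R + o)² = R*o*(-3 + o² + 5*R + 5*o + R*o) + (R + o)² = (R + o)² + R*o*(-3 + o² + 5*R + 5*o + R*o))
-1012243 + C(1020, -1483) = -1012243 + ((1020 - 1483)² + 1020*(-1483)*(-3 + (-1483)² + 5*1020 + 5*(-1483) + 1020*(-1483))) = -1012243 + ((-463)² + 1020*(-1483)*(-3 + 2199289 + 5100 - 7415 - 1512660)) = -1012243 + (214369 + 1020*(-1483)*684311) = -1012243 + (214369 - 1035129877260) = -1012243 - 1035129662891 = -1035130675134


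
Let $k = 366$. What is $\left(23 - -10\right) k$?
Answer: $12078$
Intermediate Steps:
$\left(23 - -10\right) k = \left(23 - -10\right) 366 = \left(23 + 10\right) 366 = 33 \cdot 366 = 12078$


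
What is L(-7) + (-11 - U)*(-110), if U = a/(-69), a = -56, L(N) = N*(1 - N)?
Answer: 85786/69 ≈ 1243.3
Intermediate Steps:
U = 56/69 (U = -56/(-69) = -56*(-1/69) = 56/69 ≈ 0.81159)
L(-7) + (-11 - U)*(-110) = -7*(1 - 1*(-7)) + (-11 - 1*56/69)*(-110) = -7*(1 + 7) + (-11 - 56/69)*(-110) = -7*8 - 815/69*(-110) = -56 + 89650/69 = 85786/69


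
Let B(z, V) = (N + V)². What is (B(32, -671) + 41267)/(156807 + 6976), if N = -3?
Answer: 495543/163783 ≈ 3.0256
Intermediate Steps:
B(z, V) = (-3 + V)²
(B(32, -671) + 41267)/(156807 + 6976) = ((-3 - 671)² + 41267)/(156807 + 6976) = ((-674)² + 41267)/163783 = (454276 + 41267)*(1/163783) = 495543*(1/163783) = 495543/163783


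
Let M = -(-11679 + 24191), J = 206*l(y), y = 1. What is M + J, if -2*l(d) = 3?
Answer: -12821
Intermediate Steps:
l(d) = -3/2 (l(d) = -½*3 = -3/2)
J = -309 (J = 206*(-3/2) = -309)
M = -12512 (M = -1*12512 = -12512)
M + J = -12512 - 309 = -12821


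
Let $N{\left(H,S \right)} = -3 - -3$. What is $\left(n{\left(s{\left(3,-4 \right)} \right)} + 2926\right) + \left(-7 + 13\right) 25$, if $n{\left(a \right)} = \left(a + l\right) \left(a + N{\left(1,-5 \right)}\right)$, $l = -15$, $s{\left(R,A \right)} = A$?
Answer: $3152$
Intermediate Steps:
$N{\left(H,S \right)} = 0$ ($N{\left(H,S \right)} = -3 + 3 = 0$)
$n{\left(a \right)} = a \left(-15 + a\right)$ ($n{\left(a \right)} = \left(a - 15\right) \left(a + 0\right) = \left(-15 + a\right) a = a \left(-15 + a\right)$)
$\left(n{\left(s{\left(3,-4 \right)} \right)} + 2926\right) + \left(-7 + 13\right) 25 = \left(- 4 \left(-15 - 4\right) + 2926\right) + \left(-7 + 13\right) 25 = \left(\left(-4\right) \left(-19\right) + 2926\right) + 6 \cdot 25 = \left(76 + 2926\right) + 150 = 3002 + 150 = 3152$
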